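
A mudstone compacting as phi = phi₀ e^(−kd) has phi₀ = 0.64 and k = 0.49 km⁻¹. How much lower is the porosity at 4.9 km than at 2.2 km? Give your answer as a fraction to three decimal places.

0.160

phi(2.2) = 0.64·e^(−0.49×2.2) = 0.2178
phi(4.9) = 0.64·e^(−0.49×4.9) = 0.0580
Δphi = 0.2178 − 0.0580 = 0.1598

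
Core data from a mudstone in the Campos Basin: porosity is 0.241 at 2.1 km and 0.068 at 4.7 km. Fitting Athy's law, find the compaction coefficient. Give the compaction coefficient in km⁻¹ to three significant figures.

0.487 km⁻¹

Athy: φ(d) = φ₀ e^(−βd) ⇒ φ₁/φ₂ = e^{β(d₂−d₁)} ⇒ β = ln(φ₁/φ₂)/(d₂−d₁)
β = ln(0.241/0.068) / (4.7 − 2.1) = ln(3.544) / 2.6 = 1.2653 / 2.6 = 0.4866 km⁻¹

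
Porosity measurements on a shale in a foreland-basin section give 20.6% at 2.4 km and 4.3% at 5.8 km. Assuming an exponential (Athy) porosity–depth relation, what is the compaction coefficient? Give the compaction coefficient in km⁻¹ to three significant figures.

0.461 km⁻¹

Athy: phi(Z) = phi₀ e^(−cZ) ⇒ phi₁/phi₂ = e^{c(Z₂−Z₁)} ⇒ c = ln(phi₁/phi₂)/(Z₂−Z₁)
c = ln(0.206/0.043) / (5.8 − 2.4) = ln(4.791) / 3.4 = 1.5667 / 3.4 = 0.4608 km⁻¹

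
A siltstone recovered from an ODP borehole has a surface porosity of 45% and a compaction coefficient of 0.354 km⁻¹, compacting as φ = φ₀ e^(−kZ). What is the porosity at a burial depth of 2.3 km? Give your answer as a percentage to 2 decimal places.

φ = φ₀·exp(−k·Z) = 0.45 × exp(−0.354 × 2.3) = 0.45 × exp(−0.8142)
  = 0.45 × 0.4430 = 0.1993

19.93%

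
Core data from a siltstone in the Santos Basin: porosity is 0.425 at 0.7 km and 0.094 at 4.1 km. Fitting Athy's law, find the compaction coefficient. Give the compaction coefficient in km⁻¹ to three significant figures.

Athy: n(Z) = n₀ e^(−kZ) ⇒ n₁/n₂ = e^{k(Z₂−Z₁)} ⇒ k = ln(n₁/n₂)/(Z₂−Z₁)
k = ln(0.425/0.094) / (4.1 − 0.7) = ln(4.521) / 3.4 = 1.5088 / 3.4 = 0.4438 km⁻¹

0.444 km⁻¹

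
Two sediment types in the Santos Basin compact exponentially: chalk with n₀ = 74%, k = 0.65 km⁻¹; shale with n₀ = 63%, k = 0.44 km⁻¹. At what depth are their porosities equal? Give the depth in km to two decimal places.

Set n₀ₐ e^(−kₐz) = n₀ᵦ e^(−kᵦz) ⇒ ln(n₀ₐ/n₀ᵦ) = (kₐ − kᵦ)·z
z = ln(0.74/0.63) / (0.65 − 0.44) = 0.1609 / 0.21 = 0.766 km

0.77 km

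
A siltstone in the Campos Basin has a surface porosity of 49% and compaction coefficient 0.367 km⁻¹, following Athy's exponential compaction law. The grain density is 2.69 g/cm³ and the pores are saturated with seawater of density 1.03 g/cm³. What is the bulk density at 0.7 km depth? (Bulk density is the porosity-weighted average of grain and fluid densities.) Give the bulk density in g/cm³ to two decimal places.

2.06 g/cm³

Porosity at depth: φ = 0.49·exp(−0.367×0.7) = 0.49×0.7734 = 0.3790
Bulk density: ρ_b = (1−φ)ρ_g + φ·ρ_f = 0.6210×2.69 + 0.3790×1.03
       = 1.671 + 0.390 = 2.061 g/cm³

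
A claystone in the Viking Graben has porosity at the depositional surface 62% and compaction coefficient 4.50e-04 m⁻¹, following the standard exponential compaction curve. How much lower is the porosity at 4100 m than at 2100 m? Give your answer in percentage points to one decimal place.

14.3 percentage points

Working in km (1 km = 1000 m; c in km⁻¹ = c in m⁻¹ × 1000):
φ(2.1) = 0.62·e^(−0.45×2.1) = 0.2410
φ(4.1) = 0.62·e^(−0.45×4.1) = 0.0980
Δφ = 0.2410 − 0.0980 = 0.1430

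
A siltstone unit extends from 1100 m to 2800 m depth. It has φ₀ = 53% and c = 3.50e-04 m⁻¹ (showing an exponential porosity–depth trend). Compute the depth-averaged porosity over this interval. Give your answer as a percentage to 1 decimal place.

Working in km (1 km = 1000 m; c in km⁻¹ = c in m⁻¹ × 1000):
⟨φ⟩ = (1/(Z₂−Z₁)) ∫ φ₀ e^(−cZ) dZ = φ₀·(e^(−c·Z₁) − e^(−c·Z₂)) / (c·(Z₂−Z₁))
e^(−0.35×1.1) = 0.6805; e^(−0.35×2.8) = 0.3753
⟨φ⟩ = 0.53 × (0.6805 − 0.3753) / (0.35 × 1.7) = 0.53 × 0.5128 = 0.2718

27.2%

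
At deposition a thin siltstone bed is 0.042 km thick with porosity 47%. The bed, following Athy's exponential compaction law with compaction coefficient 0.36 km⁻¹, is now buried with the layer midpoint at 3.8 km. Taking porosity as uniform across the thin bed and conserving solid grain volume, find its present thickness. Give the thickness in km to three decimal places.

0.025 km

Porosity at 3.8 km: n = 0.47·exp(−0.36×3.8) = 0.1197
Solid-volume conservation: h(1−n) = h₀(1−n₀) ⇒ h = h₀·(1−n₀)/(1−n)
h = 0.042 × (1 − 0.47)/(1 − 0.1197) = 0.042 × 0.6020 = 0.0253 km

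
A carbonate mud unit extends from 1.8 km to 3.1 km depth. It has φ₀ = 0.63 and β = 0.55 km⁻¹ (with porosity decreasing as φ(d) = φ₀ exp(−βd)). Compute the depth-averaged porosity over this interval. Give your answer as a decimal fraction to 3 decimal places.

0.167

⟨φ⟩ = (1/(d₂−d₁)) ∫ φ₀ e^(−βd) dd = φ₀·(e^(−β·d₁) − e^(−β·d₂)) / (β·(d₂−d₁))
e^(−0.55×1.8) = 0.3716; e^(−0.55×3.1) = 0.1818
⟨φ⟩ = 0.63 × (0.3716 − 0.1818) / (0.55 × 1.3) = 0.63 × 0.2655 = 0.1672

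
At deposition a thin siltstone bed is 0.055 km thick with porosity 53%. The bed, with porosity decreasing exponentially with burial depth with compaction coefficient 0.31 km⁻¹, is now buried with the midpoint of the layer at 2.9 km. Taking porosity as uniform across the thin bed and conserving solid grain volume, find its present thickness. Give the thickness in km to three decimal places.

0.033 km

Porosity at 2.9 km: n = 0.53·exp(−0.31×2.9) = 0.2157
Solid-volume conservation: h(1−n) = h₀(1−n₀) ⇒ h = h₀·(1−n₀)/(1−n)
h = 0.055 × (1 − 0.53)/(1 − 0.2157) = 0.055 × 0.5993 = 0.0330 km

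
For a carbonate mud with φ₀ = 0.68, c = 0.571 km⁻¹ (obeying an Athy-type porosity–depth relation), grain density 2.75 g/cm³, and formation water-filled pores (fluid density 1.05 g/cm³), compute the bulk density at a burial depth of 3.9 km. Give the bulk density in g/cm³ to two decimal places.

2.63 g/cm³

Porosity at depth: φ = 0.68·exp(−0.571×3.9) = 0.68×0.1079 = 0.0733
Bulk density: ρ_b = (1−φ)ρ_g + φ·ρ_f = 0.9267×2.75 + 0.0733×1.05
       = 2.548 + 0.077 = 2.625 g/cm³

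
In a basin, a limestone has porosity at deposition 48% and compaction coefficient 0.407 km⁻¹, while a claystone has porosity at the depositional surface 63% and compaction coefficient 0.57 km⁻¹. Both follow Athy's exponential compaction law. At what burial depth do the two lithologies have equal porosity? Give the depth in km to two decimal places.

1.67 km

Set phi₀ₐ e^(−cₐd) = phi₀ᵦ e^(−cᵦd) ⇒ ln(phi₀ₐ/phi₀ᵦ) = (cₐ − cᵦ)·d
d = ln(0.48/0.63) / (0.407 − 0.57) = -0.2719 / -0.163 = 1.668 km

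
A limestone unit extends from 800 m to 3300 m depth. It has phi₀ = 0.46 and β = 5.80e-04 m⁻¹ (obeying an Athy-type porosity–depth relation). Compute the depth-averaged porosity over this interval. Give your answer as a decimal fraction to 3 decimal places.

0.153

Working in km (1 km = 1000 m; β in km⁻¹ = β in m⁻¹ × 1000):
⟨phi⟩ = (1/(Z₂−Z₁)) ∫ phi₀ e^(−βZ) dZ = phi₀·(e^(−β·Z₁) − e^(−β·Z₂)) / (β·(Z₂−Z₁))
e^(−0.58×0.8) = 0.6288; e^(−0.58×3.3) = 0.1475
⟨phi⟩ = 0.46 × (0.6288 − 0.1475) / (0.58 × 2.5) = 0.46 × 0.3319 = 0.1527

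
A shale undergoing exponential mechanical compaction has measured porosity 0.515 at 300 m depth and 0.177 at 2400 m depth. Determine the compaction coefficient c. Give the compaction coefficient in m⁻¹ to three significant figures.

Working in km (1 km = 1000 m; c in km⁻¹ = c in m⁻¹ × 1000):
Athy: phi(d) = phi₀ e^(−cd) ⇒ phi₁/phi₂ = e^{c(d₂−d₁)} ⇒ c = ln(phi₁/phi₂)/(d₂−d₁)
c = ln(0.515/0.177) / (2.4 − 0.3) = ln(2.91) / 2.1 = 1.0680 / 2.1 = 0.5086 km⁻¹

0.000509 m⁻¹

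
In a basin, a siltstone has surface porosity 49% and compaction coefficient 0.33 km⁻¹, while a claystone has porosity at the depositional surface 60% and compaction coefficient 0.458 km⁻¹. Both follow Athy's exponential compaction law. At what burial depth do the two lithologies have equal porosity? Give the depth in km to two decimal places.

1.58 km

Set n₀ₐ e^(−kₐZ) = n₀ᵦ e^(−kᵦZ) ⇒ ln(n₀ₐ/n₀ᵦ) = (kₐ − kᵦ)·Z
Z = ln(0.49/0.6) / (0.33 − 0.458) = -0.2025 / -0.128 = 1.582 km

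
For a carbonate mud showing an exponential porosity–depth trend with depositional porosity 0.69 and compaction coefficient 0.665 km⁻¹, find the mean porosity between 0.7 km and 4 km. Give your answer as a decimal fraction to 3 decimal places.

0.175

⟨n⟩ = (1/(Z₂−Z₁)) ∫ n₀ e^(−cZ) dZ = n₀·(e^(−c·Z₁) − e^(−c·Z₂)) / (c·(Z₂−Z₁))
e^(−0.665×0.7) = 0.6278; e^(−0.665×4) = 0.0699
⟨n⟩ = 0.69 × (0.6278 − 0.0699) / (0.665 × 3.3) = 0.69 × 0.2542 = 0.1754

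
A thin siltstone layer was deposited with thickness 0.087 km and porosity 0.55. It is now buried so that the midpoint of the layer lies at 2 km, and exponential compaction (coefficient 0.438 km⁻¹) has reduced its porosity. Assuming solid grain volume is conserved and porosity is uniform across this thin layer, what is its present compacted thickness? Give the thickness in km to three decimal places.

0.051 km

Porosity at 2 km: phi = 0.55·exp(−0.438×2) = 0.2290
Solid-volume conservation: h(1−phi) = h₀(1−phi₀) ⇒ h = h₀·(1−phi₀)/(1−phi)
h = 0.087 × (1 − 0.55)/(1 − 0.2290) = 0.087 × 0.5837 = 0.0508 km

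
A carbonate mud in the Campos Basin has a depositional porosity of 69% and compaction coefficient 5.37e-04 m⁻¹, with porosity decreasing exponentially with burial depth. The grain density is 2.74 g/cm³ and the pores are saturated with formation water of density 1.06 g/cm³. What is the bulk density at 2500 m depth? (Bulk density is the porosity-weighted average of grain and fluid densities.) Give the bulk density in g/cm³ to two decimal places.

Working in km (1 km = 1000 m; c in km⁻¹ = c in m⁻¹ × 1000):
Porosity at depth: φ = 0.69·exp(−0.537×2.5) = 0.69×0.2612 = 0.1802
Bulk density: ρ_b = (1−φ)ρ_g + φ·ρ_f = 0.8198×2.74 + 0.1802×1.06
       = 2.246 + 0.191 = 2.437 g/cm³

2.44 g/cm³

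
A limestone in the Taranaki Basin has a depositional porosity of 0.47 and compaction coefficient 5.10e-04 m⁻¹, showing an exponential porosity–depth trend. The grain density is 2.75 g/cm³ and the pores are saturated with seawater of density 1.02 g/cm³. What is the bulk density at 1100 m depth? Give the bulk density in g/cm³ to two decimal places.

2.29 g/cm³

Working in km (1 km = 1000 m; k in km⁻¹ = k in m⁻¹ × 1000):
Porosity at depth: n = 0.47·exp(−0.51×1.1) = 0.47×0.5706 = 0.2682
Bulk density: ρ_b = (1−n)ρ_g + n·ρ_f = 0.7318×2.75 + 0.2682×1.02
       = 2.012 + 0.274 = 2.286 g/cm³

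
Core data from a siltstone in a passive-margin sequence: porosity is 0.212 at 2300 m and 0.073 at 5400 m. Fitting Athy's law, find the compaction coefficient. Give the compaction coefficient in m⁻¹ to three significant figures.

Working in km (1 km = 1000 m; β in km⁻¹ = β in m⁻¹ × 1000):
Athy: n(d) = n₀ e^(−βd) ⇒ n₁/n₂ = e^{β(d₂−d₁)} ⇒ β = ln(n₁/n₂)/(d₂−d₁)
β = ln(0.212/0.073) / (5.4 − 2.3) = ln(2.904) / 3.1 = 1.0661 / 3.1 = 0.3439 km⁻¹

0.000344 m⁻¹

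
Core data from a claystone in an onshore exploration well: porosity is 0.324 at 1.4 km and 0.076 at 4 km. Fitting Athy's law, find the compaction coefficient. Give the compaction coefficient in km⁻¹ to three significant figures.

Athy: φ(z) = φ₀ e^(−kz) ⇒ φ₁/φ₂ = e^{k(z₂−z₁)} ⇒ k = ln(φ₁/φ₂)/(z₂−z₁)
k = ln(0.324/0.076) / (4 − 1.4) = ln(4.263) / 2.6 = 1.4500 / 2.6 = 0.5577 km⁻¹

0.558 km⁻¹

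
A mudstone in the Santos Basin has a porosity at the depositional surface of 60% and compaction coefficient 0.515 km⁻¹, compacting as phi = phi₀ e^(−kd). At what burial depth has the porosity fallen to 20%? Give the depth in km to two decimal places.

2.13 km

Invert Athy's law: d = ln(phi₀/phi) / k
d = ln(0.6/0.2) / 0.515 = ln(3) / 0.515 = 1.0986 / 0.515 = 2.133 km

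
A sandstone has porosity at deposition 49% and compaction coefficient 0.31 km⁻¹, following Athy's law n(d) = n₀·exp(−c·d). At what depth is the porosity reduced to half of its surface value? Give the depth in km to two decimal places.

n/n₀ = 1/2 ⇒ exp(−c·d) = 1/2 ⇒ d = ln(2) / c
d = 0.6931 / 0.31 = 2.236 km

2.24 km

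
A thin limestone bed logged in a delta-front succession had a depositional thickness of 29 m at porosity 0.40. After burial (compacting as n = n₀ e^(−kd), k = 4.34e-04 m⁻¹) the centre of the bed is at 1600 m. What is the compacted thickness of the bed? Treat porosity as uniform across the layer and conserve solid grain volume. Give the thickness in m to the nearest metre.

22 m

Working in km (1 km = 1000 m; k in km⁻¹ = k in m⁻¹ × 1000):
Porosity at 1.6 km: n = 0.4·exp(−0.434×1.6) = 0.1997
Solid-volume conservation: h(1−n) = h₀(1−n₀) ⇒ h = h₀·(1−n₀)/(1−n)
h = 0.029 × (1 − 0.4)/(1 − 0.1997) = 0.029 × 0.7498 = 0.0217 km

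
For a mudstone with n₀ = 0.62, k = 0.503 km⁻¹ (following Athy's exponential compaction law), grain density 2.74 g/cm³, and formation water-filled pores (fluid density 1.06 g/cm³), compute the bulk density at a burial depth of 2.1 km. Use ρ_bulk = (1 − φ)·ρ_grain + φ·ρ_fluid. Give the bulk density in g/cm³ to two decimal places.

2.38 g/cm³

Porosity at depth: n = 0.62·exp(−0.503×2.1) = 0.62×0.3477 = 0.2156
Bulk density: ρ_b = (1−n)ρ_g + n·ρ_f = 0.7844×2.74 + 0.2156×1.06
       = 2.149 + 0.229 = 2.378 g/cm³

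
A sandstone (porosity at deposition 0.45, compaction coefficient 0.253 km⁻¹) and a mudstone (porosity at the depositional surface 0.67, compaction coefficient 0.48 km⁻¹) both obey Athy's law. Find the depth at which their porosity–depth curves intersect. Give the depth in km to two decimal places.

Set φ₀ₐ e^(−kₐd) = φ₀ᵦ e^(−kᵦd) ⇒ ln(φ₀ₐ/φ₀ᵦ) = (kₐ − kᵦ)·d
d = ln(0.45/0.67) / (0.253 − 0.48) = -0.3980 / -0.227 = 1.753 km

1.75 km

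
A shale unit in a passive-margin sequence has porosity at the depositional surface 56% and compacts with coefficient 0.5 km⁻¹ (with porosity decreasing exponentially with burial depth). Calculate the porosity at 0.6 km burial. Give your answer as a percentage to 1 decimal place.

41.5%

phi = phi₀·exp(−k·z) = 0.56 × exp(−0.5 × 0.6) = 0.56 × exp(−0.3)
  = 0.56 × 0.7408 = 0.4149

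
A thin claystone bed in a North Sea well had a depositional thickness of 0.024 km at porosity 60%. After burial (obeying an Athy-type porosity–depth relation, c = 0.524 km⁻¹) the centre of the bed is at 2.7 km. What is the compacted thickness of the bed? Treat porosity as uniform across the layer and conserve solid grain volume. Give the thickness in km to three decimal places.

0.011 km

Porosity at 2.7 km: φ = 0.6·exp(−0.524×2.7) = 0.1458
Solid-volume conservation: h(1−φ) = h₀(1−φ₀) ⇒ h = h₀·(1−φ₀)/(1−φ)
h = 0.024 × (1 − 0.6)/(1 − 0.1458) = 0.024 × 0.4683 = 0.0112 km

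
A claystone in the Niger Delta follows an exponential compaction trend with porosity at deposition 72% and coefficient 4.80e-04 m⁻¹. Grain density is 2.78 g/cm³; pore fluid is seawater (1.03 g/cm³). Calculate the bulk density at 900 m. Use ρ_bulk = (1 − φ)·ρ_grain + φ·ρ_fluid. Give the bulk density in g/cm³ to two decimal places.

Working in km (1 km = 1000 m; β in km⁻¹ = β in m⁻¹ × 1000):
Porosity at depth: phi = 0.72·exp(−0.48×0.9) = 0.72×0.6492 = 0.4674
Bulk density: ρ_b = (1−phi)ρ_g + phi·ρ_f = 0.5326×2.78 + 0.4674×1.03
       = 1.481 + 0.481 = 1.962 g/cm³

1.96 g/cm³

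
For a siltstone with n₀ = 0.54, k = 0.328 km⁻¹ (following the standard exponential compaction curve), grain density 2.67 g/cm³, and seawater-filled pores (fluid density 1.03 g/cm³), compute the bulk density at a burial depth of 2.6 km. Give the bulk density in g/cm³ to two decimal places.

Porosity at depth: n = 0.54·exp(−0.328×2.6) = 0.54×0.4262 = 0.2302
Bulk density: ρ_b = (1−n)ρ_g + n·ρ_f = 0.7698×2.67 + 0.2302×1.03
       = 2.055 + 0.237 = 2.293 g/cm³

2.29 g/cm³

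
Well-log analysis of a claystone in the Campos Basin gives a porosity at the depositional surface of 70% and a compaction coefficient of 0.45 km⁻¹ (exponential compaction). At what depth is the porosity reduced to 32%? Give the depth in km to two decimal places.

Invert Athy's law: z = ln(φ₀/φ) / k
z = ln(0.7/0.32) / 0.45 = ln(2.188) / 0.45 = 0.7828 / 0.45 = 1.739 km

1.74 km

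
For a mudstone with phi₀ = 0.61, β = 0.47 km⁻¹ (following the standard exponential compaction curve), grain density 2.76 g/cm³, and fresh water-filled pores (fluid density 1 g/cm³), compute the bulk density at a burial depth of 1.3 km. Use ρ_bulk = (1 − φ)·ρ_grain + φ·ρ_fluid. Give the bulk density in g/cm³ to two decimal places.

Porosity at depth: phi = 0.61·exp(−0.47×1.3) = 0.61×0.5428 = 0.3311
Bulk density: ρ_b = (1−phi)ρ_g + phi·ρ_f = 0.6689×2.76 + 0.3311×1
       = 1.846 + 0.331 = 2.177 g/cm³

2.18 g/cm³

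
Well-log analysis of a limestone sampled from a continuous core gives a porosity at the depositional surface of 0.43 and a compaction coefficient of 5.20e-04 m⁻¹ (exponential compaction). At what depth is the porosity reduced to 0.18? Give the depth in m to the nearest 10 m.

1670 m

Working in km (1 km = 1000 m; c in km⁻¹ = c in m⁻¹ × 1000):
Invert Athy's law: z = ln(n₀/n) / c
z = ln(0.43/0.18) / 0.52 = ln(2.389) / 0.52 = 0.8708 / 0.52 = 1.675 km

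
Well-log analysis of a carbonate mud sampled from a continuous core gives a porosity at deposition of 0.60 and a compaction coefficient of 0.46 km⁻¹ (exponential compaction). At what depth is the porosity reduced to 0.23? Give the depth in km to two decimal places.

Invert Athy's law: Z = ln(φ₀/φ) / c
Z = ln(0.6/0.23) / 0.46 = ln(2.609) / 0.46 = 0.9589 / 0.46 = 2.084 km

2.08 km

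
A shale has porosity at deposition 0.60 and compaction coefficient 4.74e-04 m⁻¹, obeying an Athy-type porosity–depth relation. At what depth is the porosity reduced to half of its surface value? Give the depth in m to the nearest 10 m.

Working in km (1 km = 1000 m; k in km⁻¹ = k in m⁻¹ × 1000):
φ/φ₀ = 1/2 ⇒ exp(−k·Z) = 1/2 ⇒ Z = ln(2) / k
Z = 0.6931 / 0.474 = 1.462 km

1460 m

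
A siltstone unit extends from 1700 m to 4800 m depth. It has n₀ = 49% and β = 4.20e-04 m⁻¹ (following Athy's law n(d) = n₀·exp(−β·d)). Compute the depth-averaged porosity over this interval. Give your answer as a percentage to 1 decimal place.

Working in km (1 km = 1000 m; β in km⁻¹ = β in m⁻¹ × 1000):
⟨n⟩ = (1/(d₂−d₁)) ∫ n₀ e^(−βd) dd = n₀·(e^(−β·d₁) − e^(−β·d₂)) / (β·(d₂−d₁))
e^(−0.42×1.7) = 0.4897; e^(−0.42×4.8) = 0.1332
⟨n⟩ = 0.49 × (0.4897 − 0.1332) / (0.42 × 3.1) = 0.49 × 0.2738 = 0.1342

13.4%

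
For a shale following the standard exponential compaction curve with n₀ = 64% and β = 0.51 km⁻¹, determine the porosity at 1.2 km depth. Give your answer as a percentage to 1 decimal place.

34.7%

n = n₀·exp(−β·d) = 0.64 × exp(−0.51 × 1.2) = 0.64 × exp(−0.612)
  = 0.64 × 0.5423 = 0.3470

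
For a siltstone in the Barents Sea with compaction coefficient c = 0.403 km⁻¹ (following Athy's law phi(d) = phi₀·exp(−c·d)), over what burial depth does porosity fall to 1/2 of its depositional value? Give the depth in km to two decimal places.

phi/phi₀ = 1/2 ⇒ exp(−c·d) = 1/2 ⇒ d = ln(2) / c
d = 0.6931 / 0.403 = 1.720 km

1.72 km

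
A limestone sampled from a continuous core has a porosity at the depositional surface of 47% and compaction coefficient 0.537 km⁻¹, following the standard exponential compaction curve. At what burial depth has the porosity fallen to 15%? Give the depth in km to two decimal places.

Invert Athy's law: d = ln(n₀/n) / k
d = ln(0.47/0.15) / 0.537 = ln(3.133) / 0.537 = 1.1421 / 0.537 = 2.127 km

2.13 km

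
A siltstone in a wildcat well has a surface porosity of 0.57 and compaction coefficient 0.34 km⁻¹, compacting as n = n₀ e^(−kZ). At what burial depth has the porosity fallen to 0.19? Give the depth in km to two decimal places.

3.23 km

Invert Athy's law: Z = ln(n₀/n) / k
Z = ln(0.57/0.19) / 0.34 = ln(3) / 0.34 = 1.0986 / 0.34 = 3.231 km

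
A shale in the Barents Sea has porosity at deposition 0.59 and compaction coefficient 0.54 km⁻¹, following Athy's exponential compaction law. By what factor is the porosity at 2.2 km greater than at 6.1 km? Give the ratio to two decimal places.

phi(d₁)/phi(d₂) = e^(−β·d₁)/e^(−β·d₂) = e^{β(d₂−d₁)}
= exp(0.54 × 3.9) = exp(2.106) = 8.2153

8.22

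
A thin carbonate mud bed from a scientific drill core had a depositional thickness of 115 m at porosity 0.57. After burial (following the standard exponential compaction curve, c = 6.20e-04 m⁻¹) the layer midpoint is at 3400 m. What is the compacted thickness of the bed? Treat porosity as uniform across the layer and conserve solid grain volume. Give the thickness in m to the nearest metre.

53 m

Working in km (1 km = 1000 m; c in km⁻¹ = c in m⁻¹ × 1000):
Porosity at 3.4 km: n = 0.57·exp(−0.62×3.4) = 0.0692
Solid-volume conservation: h(1−n) = h₀(1−n₀) ⇒ h = h₀·(1−n₀)/(1−n)
h = 0.115 × (1 − 0.57)/(1 − 0.0692) = 0.115 × 0.4620 = 0.0531 km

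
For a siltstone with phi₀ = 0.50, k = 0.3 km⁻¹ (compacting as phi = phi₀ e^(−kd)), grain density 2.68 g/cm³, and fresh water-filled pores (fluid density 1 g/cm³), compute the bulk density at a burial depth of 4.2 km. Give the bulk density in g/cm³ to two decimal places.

2.44 g/cm³

Porosity at depth: phi = 0.5·exp(−0.3×4.2) = 0.5×0.2837 = 0.1418
Bulk density: ρ_b = (1−phi)ρ_g + phi·ρ_f = 0.8582×2.68 + 0.1418×1
       = 2.300 + 0.142 = 2.442 g/cm³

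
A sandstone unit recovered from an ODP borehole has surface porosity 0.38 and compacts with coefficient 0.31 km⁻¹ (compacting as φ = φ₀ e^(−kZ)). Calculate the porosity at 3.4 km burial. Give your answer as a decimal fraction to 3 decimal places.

0.132

φ = φ₀·exp(−k·Z) = 0.38 × exp(−0.31 × 3.4) = 0.38 × exp(−1.054)
  = 0.38 × 0.3485 = 0.1324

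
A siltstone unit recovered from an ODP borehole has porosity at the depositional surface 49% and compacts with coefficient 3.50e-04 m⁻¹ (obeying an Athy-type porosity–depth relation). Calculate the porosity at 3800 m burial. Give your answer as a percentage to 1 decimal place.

Working in km (1 km = 1000 m; β in km⁻¹ = β in m⁻¹ × 1000):
n = n₀·exp(−β·z) = 0.49 × exp(−0.35 × 3.8) = 0.49 × exp(−1.33)
  = 0.49 × 0.2645 = 0.1296

13.0%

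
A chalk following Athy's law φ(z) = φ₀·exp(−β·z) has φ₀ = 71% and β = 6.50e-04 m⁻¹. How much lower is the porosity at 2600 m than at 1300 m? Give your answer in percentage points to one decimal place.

17.4 percentage points

Working in km (1 km = 1000 m; β in km⁻¹ = β in m⁻¹ × 1000):
φ(1.3) = 0.71·e^(−0.65×1.3) = 0.3050
φ(2.6) = 0.71·e^(−0.65×2.6) = 0.1310
Δφ = 0.3050 − 0.1310 = 0.1740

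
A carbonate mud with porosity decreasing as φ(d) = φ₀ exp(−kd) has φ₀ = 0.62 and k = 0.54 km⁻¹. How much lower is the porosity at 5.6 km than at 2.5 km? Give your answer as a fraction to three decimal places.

0.131

φ(2.5) = 0.62·e^(−0.54×2.5) = 0.1607
φ(5.6) = 0.62·e^(−0.54×5.6) = 0.0301
Δφ = 0.1607 − 0.0301 = 0.1306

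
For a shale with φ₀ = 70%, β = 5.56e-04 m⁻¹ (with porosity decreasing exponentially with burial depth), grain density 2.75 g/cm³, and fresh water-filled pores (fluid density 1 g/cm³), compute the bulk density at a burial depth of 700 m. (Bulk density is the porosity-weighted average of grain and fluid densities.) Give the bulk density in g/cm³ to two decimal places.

1.92 g/cm³

Working in km (1 km = 1000 m; β in km⁻¹ = β in m⁻¹ × 1000):
Porosity at depth: φ = 0.7·exp(−0.556×0.7) = 0.7×0.6776 = 0.4743
Bulk density: ρ_b = (1−φ)ρ_g + φ·ρ_f = 0.5257×2.75 + 0.4743×1
       = 1.446 + 0.474 = 1.920 g/cm³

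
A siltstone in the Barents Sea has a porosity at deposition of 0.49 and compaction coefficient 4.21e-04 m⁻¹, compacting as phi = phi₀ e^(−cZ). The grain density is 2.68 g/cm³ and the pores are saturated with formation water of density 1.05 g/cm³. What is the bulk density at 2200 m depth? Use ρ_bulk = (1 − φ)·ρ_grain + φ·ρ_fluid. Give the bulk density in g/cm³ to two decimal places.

2.36 g/cm³

Working in km (1 km = 1000 m; c in km⁻¹ = c in m⁻¹ × 1000):
Porosity at depth: phi = 0.49·exp(−0.421×2.2) = 0.49×0.3961 = 0.1941
Bulk density: ρ_b = (1−phi)ρ_g + phi·ρ_f = 0.8059×2.68 + 0.1941×1.05
       = 2.160 + 0.204 = 2.364 g/cm³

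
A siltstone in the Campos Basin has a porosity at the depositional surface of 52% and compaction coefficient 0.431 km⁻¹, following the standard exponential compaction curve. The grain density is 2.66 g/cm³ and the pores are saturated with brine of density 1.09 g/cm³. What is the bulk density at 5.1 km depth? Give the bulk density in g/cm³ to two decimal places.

2.57 g/cm³

Porosity at depth: phi = 0.52·exp(−0.431×5.1) = 0.52×0.1110 = 0.0577
Bulk density: ρ_b = (1−phi)ρ_g + phi·ρ_f = 0.9423×2.66 + 0.0577×1.09
       = 2.506 + 0.063 = 2.569 g/cm³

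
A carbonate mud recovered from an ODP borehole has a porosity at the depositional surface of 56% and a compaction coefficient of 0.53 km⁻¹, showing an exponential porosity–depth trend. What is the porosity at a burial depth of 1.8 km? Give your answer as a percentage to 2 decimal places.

n = n₀·exp(−β·d) = 0.56 × exp(−0.53 × 1.8) = 0.56 × exp(−0.954)
  = 0.56 × 0.3852 = 0.2157

21.57%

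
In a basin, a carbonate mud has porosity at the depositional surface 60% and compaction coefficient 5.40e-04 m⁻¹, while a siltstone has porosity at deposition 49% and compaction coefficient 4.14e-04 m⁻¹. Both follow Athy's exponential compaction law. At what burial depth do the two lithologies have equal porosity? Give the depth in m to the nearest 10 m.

Working in km (1 km = 1000 m; β in km⁻¹ = β in m⁻¹ × 1000):
Set phi₀ₐ e^(−βₐZ) = phi₀ᵦ e^(−βᵦZ) ⇒ ln(phi₀ₐ/phi₀ᵦ) = (βₐ − βᵦ)·Z
Z = ln(0.6/0.49) / (0.54 − 0.414) = 0.2025 / 0.126 = 1.607 km

1610 m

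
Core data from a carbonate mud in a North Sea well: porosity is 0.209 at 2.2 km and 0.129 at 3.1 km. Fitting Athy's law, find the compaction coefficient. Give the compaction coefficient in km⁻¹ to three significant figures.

Athy: φ(z) = φ₀ e^(−βz) ⇒ φ₁/φ₂ = e^{β(z₂−z₁)} ⇒ β = ln(φ₁/φ₂)/(z₂−z₁)
β = ln(0.209/0.129) / (3.1 − 2.2) = ln(1.62) / 0.9 = 0.4825 / 0.9 = 0.5361 km⁻¹

0.536 km⁻¹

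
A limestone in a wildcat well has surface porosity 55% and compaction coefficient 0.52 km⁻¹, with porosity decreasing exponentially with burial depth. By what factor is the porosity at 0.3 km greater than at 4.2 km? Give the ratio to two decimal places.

φ(z₁)/φ(z₂) = e^(−β·z₁)/e^(−β·z₂) = e^{β(z₂−z₁)}
= exp(0.52 × 3.9) = exp(2.028) = 7.5989

7.60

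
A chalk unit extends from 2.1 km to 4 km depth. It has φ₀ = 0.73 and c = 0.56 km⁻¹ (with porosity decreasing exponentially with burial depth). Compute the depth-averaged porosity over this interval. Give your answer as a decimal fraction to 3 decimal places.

⟨φ⟩ = (1/(d₂−d₁)) ∫ φ₀ e^(−cd) dd = φ₀·(e^(−c·d₁) − e^(−c·d₂)) / (c·(d₂−d₁))
e^(−0.56×2.1) = 0.3085; e^(−0.56×4) = 0.1065
⟨φ⟩ = 0.73 × (0.3085 − 0.1065) / (0.56 × 1.9) = 0.73 × 0.1899 = 0.1386

0.139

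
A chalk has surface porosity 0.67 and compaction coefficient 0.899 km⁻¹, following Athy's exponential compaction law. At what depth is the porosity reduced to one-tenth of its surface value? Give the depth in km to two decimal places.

2.56 km

phi/phi₀ = 1/10 ⇒ exp(−k·Z) = 1/10 ⇒ Z = ln(10) / k
Z = 2.3026 / 0.899 = 2.561 km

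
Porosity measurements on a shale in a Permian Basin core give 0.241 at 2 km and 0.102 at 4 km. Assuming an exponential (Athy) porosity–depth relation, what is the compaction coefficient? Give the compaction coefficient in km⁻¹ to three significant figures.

0.430 km⁻¹

Athy: phi(d) = phi₀ e^(−kd) ⇒ phi₁/phi₂ = e^{k(d₂−d₁)} ⇒ k = ln(phi₁/phi₂)/(d₂−d₁)
k = ln(0.241/0.102) / (4 − 2) = ln(2.363) / 2 = 0.8598 / 2 = 0.4299 km⁻¹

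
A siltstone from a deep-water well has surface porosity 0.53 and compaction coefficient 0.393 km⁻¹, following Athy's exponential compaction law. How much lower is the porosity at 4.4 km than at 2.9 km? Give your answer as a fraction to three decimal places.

n(2.9) = 0.53·e^(−0.393×2.9) = 0.1696
n(4.4) = 0.53·e^(−0.393×4.4) = 0.0940
Δn = 0.1696 − 0.0940 = 0.0755

0.076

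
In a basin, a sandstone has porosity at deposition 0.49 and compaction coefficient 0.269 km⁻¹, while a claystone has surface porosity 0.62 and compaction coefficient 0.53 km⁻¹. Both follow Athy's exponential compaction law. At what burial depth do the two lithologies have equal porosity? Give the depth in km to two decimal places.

Set n₀ₐ e^(−βₐz) = n₀ᵦ e^(−βᵦz) ⇒ ln(n₀ₐ/n₀ᵦ) = (βₐ − βᵦ)·z
z = ln(0.49/0.62) / (0.269 − 0.53) = -0.2353 / -0.261 = 0.902 km

0.90 km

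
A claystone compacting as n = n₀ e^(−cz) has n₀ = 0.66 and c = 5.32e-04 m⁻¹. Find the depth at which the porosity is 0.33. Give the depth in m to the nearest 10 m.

1300 m

Working in km (1 km = 1000 m; c in km⁻¹ = c in m⁻¹ × 1000):
Invert Athy's law: z = ln(n₀/n) / c
z = ln(0.66/0.33) / 0.532 = ln(2) / 0.532 = 0.6931 / 0.532 = 1.303 km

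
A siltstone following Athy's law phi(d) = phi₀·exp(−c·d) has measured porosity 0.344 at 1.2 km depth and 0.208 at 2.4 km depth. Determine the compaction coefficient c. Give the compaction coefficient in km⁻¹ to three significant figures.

Athy: phi(d) = phi₀ e^(−cd) ⇒ phi₁/phi₂ = e^{c(d₂−d₁)} ⇒ c = ln(phi₁/phi₂)/(d₂−d₁)
c = ln(0.344/0.208) / (2.4 − 1.2) = ln(1.654) / 1.2 = 0.5031 / 1.2 = 0.4193 km⁻¹

0.419 km⁻¹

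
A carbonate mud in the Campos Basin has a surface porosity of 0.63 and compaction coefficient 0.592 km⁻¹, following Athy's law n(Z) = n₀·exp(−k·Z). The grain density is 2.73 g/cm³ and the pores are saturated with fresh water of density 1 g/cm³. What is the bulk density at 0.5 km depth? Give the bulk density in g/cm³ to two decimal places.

Porosity at depth: n = 0.63·exp(−0.592×0.5) = 0.63×0.7438 = 0.4686
Bulk density: ρ_b = (1−n)ρ_g + n·ρ_f = 0.5314×2.73 + 0.4686×1
       = 1.451 + 0.469 = 1.919 g/cm³

1.92 g/cm³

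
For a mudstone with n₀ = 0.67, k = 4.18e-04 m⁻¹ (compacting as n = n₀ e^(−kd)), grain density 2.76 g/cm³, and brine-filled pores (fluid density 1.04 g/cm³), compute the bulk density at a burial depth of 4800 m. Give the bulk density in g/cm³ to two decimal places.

Working in km (1 km = 1000 m; k in km⁻¹ = k in m⁻¹ × 1000):
Porosity at depth: n = 0.67·exp(−0.418×4.8) = 0.67×0.1345 = 0.0901
Bulk density: ρ_b = (1−n)ρ_g + n·ρ_f = 0.9099×2.76 + 0.0901×1.04
       = 2.511 + 0.094 = 2.605 g/cm³

2.61 g/cm³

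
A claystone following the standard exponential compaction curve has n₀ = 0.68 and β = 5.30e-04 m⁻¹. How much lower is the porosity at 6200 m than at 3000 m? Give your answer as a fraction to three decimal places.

Working in km (1 km = 1000 m; β in km⁻¹ = β in m⁻¹ × 1000):
n(3) = 0.68·e^(−0.53×3) = 0.1387
n(6.2) = 0.68·e^(−0.53×6.2) = 0.0254
Δn = 0.1387 − 0.0254 = 0.1132

0.113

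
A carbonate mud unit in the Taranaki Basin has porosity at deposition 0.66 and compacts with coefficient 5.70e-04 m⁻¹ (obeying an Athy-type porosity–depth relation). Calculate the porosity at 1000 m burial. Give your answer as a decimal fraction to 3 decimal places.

0.373

Working in km (1 km = 1000 m; c in km⁻¹ = c in m⁻¹ × 1000):
n = n₀·exp(−c·Z) = 0.66 × exp(−0.57 × 1) = 0.66 × exp(−0.57)
  = 0.66 × 0.5655 = 0.3732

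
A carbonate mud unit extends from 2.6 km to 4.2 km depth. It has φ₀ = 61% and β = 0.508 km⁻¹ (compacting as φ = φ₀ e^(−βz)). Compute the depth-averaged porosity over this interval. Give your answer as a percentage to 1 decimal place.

11.1%

⟨φ⟩ = (1/(z₂−z₁)) ∫ φ₀ e^(−βz) dz = φ₀·(e^(−β·z₁) − e^(−β·z₂)) / (β·(z₂−z₁))
e^(−0.508×2.6) = 0.2669; e^(−0.508×4.2) = 0.1184
⟨φ⟩ = 0.61 × (0.2669 − 0.1184) / (0.508 × 1.6) = 0.61 × 0.1827 = 0.1115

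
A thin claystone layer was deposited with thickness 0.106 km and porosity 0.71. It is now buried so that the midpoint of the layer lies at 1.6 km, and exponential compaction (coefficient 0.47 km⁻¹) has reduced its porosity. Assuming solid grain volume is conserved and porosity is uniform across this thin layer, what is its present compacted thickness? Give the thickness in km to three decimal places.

0.046 km

Porosity at 1.6 km: φ = 0.71·exp(−0.47×1.6) = 0.3347
Solid-volume conservation: h(1−φ) = h₀(1−φ₀) ⇒ h = h₀·(1−φ₀)/(1−φ)
h = 0.106 × (1 − 0.71)/(1 − 0.3347) = 0.106 × 0.4359 = 0.0462 km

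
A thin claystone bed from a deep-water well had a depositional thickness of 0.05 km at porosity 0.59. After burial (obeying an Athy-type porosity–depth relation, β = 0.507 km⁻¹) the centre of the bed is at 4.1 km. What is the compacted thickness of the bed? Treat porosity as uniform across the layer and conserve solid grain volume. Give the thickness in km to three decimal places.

Porosity at 4.1 km: φ = 0.59·exp(−0.507×4.1) = 0.0738
Solid-volume conservation: h(1−φ) = h₀(1−φ₀) ⇒ h = h₀·(1−φ₀)/(1−φ)
h = 0.05 × (1 − 0.59)/(1 − 0.0738) = 0.05 × 0.4427 = 0.0221 km

0.022 km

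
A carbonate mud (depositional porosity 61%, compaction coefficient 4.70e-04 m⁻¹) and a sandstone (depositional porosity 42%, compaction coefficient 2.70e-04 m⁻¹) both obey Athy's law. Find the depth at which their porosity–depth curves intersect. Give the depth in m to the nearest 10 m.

Working in km (1 km = 1000 m; c in km⁻¹ = c in m⁻¹ × 1000):
Set n₀ₐ e^(−cₐZ) = n₀ᵦ e^(−cᵦZ) ⇒ ln(n₀ₐ/n₀ᵦ) = (cₐ − cᵦ)·Z
Z = ln(0.61/0.42) / (0.47 − 0.27) = 0.3732 / 0.2 = 1.866 km

1870 m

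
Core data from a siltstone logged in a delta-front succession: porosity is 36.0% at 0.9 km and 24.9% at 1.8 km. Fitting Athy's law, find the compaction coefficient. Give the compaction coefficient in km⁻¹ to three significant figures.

0.410 km⁻¹

Athy: n(d) = n₀ e^(−βd) ⇒ n₁/n₂ = e^{β(d₂−d₁)} ⇒ β = ln(n₁/n₂)/(d₂−d₁)
β = ln(0.36/0.249) / (1.8 − 0.9) = ln(1.446) / 0.9 = 0.3687 / 0.9 = 0.4096 km⁻¹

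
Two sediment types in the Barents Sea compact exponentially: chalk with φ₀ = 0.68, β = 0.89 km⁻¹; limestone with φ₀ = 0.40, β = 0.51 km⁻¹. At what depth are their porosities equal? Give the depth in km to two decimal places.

Set φ₀ₐ e^(−βₐZ) = φ₀ᵦ e^(−βᵦZ) ⇒ ln(φ₀ₐ/φ₀ᵦ) = (βₐ − βᵦ)·Z
Z = ln(0.68/0.4) / (0.89 − 0.51) = 0.5306 / 0.38 = 1.396 km

1.40 km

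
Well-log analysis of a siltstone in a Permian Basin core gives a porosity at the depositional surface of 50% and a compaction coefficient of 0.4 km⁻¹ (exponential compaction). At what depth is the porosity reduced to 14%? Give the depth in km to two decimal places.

Invert Athy's law: d = ln(φ₀/φ) / k
d = ln(0.5/0.14) / 0.4 = ln(3.571) / 0.4 = 1.2730 / 0.4 = 3.182 km

3.18 km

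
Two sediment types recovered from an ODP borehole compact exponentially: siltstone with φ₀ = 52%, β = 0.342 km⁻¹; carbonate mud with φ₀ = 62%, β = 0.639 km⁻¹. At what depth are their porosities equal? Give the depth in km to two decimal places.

Set φ₀ₐ e^(−βₐd) = φ₀ᵦ e^(−βᵦd) ⇒ ln(φ₀ₐ/φ₀ᵦ) = (βₐ − βᵦ)·d
d = ln(0.52/0.62) / (0.342 − 0.639) = -0.1759 / -0.297 = 0.592 km

0.59 km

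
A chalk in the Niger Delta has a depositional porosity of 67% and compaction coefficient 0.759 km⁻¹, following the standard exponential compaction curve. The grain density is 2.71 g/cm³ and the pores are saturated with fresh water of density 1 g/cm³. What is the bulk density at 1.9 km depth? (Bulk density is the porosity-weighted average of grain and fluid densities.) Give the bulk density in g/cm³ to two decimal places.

Porosity at depth: n = 0.67·exp(−0.759×1.9) = 0.67×0.2364 = 0.1584
Bulk density: ρ_b = (1−n)ρ_g + n·ρ_f = 0.8416×2.71 + 0.1584×1
       = 2.281 + 0.158 = 2.439 g/cm³

2.44 g/cm³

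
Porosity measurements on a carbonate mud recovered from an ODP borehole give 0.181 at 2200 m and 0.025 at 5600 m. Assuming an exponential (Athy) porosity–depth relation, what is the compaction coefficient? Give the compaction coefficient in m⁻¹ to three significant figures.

0.000582 m⁻¹

Working in km (1 km = 1000 m; β in km⁻¹ = β in m⁻¹ × 1000):
Athy: phi(d) = phi₀ e^(−βd) ⇒ phi₁/phi₂ = e^{β(d₂−d₁)} ⇒ β = ln(phi₁/phi₂)/(d₂−d₁)
β = ln(0.181/0.025) / (5.6 − 2.2) = ln(7.24) / 3.4 = 1.9796 / 3.4 = 0.5822 km⁻¹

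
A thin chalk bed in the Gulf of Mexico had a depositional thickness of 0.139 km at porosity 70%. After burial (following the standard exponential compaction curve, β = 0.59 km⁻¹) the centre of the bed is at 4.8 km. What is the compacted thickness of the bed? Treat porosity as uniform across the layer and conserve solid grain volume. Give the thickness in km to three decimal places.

Porosity at 4.8 km: n = 0.7·exp(−0.59×4.8) = 0.0412
Solid-volume conservation: h(1−n) = h₀(1−n₀) ⇒ h = h₀·(1−n₀)/(1−n)
h = 0.139 × (1 − 0.7)/(1 − 0.0412) = 0.139 × 0.3129 = 0.0435 km

0.043 km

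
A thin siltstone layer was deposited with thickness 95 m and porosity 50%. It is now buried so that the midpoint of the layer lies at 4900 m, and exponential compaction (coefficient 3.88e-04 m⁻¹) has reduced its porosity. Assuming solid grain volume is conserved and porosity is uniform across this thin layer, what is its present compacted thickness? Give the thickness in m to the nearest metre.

Working in km (1 km = 1000 m; β in km⁻¹ = β in m⁻¹ × 1000):
Porosity at 4.9 km: φ = 0.5·exp(−0.388×4.9) = 0.0747
Solid-volume conservation: h(1−φ) = h₀(1−φ₀) ⇒ h = h₀·(1−φ₀)/(1−φ)
h = 0.095 × (1 − 0.5)/(1 − 0.0747) = 0.095 × 0.5404 = 0.0513 km

51 m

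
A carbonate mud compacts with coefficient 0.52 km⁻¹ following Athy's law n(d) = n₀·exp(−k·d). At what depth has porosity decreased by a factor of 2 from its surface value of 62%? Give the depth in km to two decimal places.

n/n₀ = 1/2 ⇒ exp(−k·d) = 1/2 ⇒ d = ln(2) / k
d = 0.6931 / 0.52 = 1.333 km

1.33 km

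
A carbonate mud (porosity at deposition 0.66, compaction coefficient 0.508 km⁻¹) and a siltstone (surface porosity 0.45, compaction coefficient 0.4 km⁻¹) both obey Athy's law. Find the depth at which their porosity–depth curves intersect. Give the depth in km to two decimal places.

Set n₀ₐ e^(−cₐz) = n₀ᵦ e^(−cᵦz) ⇒ ln(n₀ₐ/n₀ᵦ) = (cₐ − cᵦ)·z
z = ln(0.66/0.45) / (0.508 − 0.4) = 0.3830 / 0.108 = 3.546 km

3.55 km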